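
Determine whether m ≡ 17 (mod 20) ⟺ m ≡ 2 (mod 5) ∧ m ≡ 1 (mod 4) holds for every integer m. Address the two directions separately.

Forward direction. Suppose m ≡ 17 (mod 20); write m = 20j + 17. Since 5 ∣ 20, reducing mod 5 gives m ≡ 17 ≡ 2 (mod 5); since 4 ∣ 20, reducing mod 4 gives m ≡ 17 ≡ 1 (mod 4).

Converse. If m ≡ 2 (mod 5) and m ≡ 1 (mod 4), then by the Chinese remainder theorem m ≡ 17 (mod 20). This is exactly m ≡ 17 (mod 20).

Both directions hold.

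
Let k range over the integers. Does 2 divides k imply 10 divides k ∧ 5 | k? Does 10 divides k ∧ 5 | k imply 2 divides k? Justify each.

(→) This fails: take k = 2. Certainly 2 ∣ 2, but 10 ∤ 2.

(←) Suppose 10 ∣ k and 5 ∣ k. Any common multiple of 10 and 5 is a multiple of their lcm; here lcm(10, 5) = 10·5/gcd(10, 5) = 50/5 = 10, so 10 ∣ k. Since 2 ∣ 10, it follows that 2 ∣ k.

Only the reverse direction holds.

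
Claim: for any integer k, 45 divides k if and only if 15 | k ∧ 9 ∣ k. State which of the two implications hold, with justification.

Both implications hold.

Forward direction. If 45 ∣ k, write k = 45q. Since 45 = 3·15, k = 15·(3q), so 15 ∣ k; and since 45 = 5·9, k = 9·(5q), so 9 ∣ k.

Converse. Suppose 15 ∣ k and 9 ∣ k. Any common multiple of 15 and 9 is a multiple of their lcm; here lcm(15, 9) = 15·9/gcd(15, 9) = 135/3 = 45, so 45 ∣ k.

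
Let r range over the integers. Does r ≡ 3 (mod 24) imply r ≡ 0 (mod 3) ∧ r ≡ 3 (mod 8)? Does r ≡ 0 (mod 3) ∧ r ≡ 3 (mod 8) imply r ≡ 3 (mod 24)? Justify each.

Both directions hold.

(⇒) Suppose r ≡ 3 (mod 24); write r = 24j + 3. Since 3 ∣ 24, reducing mod 3 gives r ≡ 3 ≡ 0 (mod 3); since 8 ∣ 24, reducing mod 8 gives r ≡ 3 (mod 8).

(⇐) Conversely, if r ≡ 0 (mod 3) and r ≡ 3 (mod 8), then by the Chinese remainder theorem r ≡ 3 (mod 24). This is exactly r ≡ 3 (mod 24).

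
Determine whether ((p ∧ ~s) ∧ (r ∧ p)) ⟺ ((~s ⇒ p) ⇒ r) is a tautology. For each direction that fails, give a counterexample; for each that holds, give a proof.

(⇒) holds; (⇐) fails.

(⇐) This fails. Under s = F, r = F, p = F, the left side is false but the right side is true.

(⇒) Assume the antecedent. If s is true, the antecedent cannot hold. If s is false, the antecedent forces (s = F, r = T, p = T), and (~s ⇒ p) ⇒ r holds there. Either way (~s ⇒ p) ⇒ r holds.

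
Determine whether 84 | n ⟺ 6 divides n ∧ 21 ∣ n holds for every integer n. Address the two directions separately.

(⟸) This fails: take n = 42. Both 6 ∣ 42 and 21 ∣ 42, yet 42 is not a multiple of 84 (since 42 = 0·84 + 42), so 84 ∤ 42.

(⟹) If 84 ∣ n, write n = 84q. Since 84 = 14·6, n = 6·(14q), so 6 ∣ n; and since 84 = 4·21, n = 21·(4q), so 21 ∣ n.

Not equivalent: only (⇒) holds.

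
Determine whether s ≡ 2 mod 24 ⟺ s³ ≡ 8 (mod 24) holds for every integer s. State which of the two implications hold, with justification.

Not equivalent: only (⇒) holds.

[⇒] Suppose s ≡ 2 mod 24. Write s = 24j + 2. Then (24j + 2)³ = 13824j³ + 3456j² + 288j + 8 = 24(576j³ + 144j² + 12j) + 8, so s³ ≡ 8 (mod 24).

[⇐] This fails: take s = 8. Then 8³ = 512 ≡ 8 (mod 24), yet 8 ≡ 8 (mod 24), not 2.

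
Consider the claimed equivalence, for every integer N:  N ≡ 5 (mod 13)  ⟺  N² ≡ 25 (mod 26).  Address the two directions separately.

Neither direction holds.

(⇒) This fails: take N = 18. Then 18 ≡ 5 (mod 13), but 18² = 324 ≡ 12 (mod 26), not 25.

(⇐) This fails: take N = 21. Then 21² = 441 ≡ 25 (mod 26), yet 21 ≡ 8 (mod 13), not 5.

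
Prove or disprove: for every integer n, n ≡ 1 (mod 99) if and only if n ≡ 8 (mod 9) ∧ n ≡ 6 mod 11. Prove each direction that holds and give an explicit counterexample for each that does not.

[⇒] This fails: n = 1 gives 1 ≡ 1 (mod 99) but 1 ≡ 1 (mod 9), so the conjunction on the right does not hold.

[⇐] This fails: n = 17 satisfies both congruences on the right (17 ≡ 8 mod 9 and 17 ≡ 6 mod 11) yet 17 ≡ 17 (mod 99), not 1.

(⇒) fails and (⇐) fails.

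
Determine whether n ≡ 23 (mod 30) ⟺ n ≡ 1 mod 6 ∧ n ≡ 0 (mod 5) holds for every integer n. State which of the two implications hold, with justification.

(⇒) fails and (⇐) fails.

(→) This fails: n = 23 gives 23 ≡ 23 (mod 30) but 23 ≡ 5 (mod 6), so the conjunction on the right does not hold.

(←) This fails: n = 25 satisfies both congruences on the right (25 ≡ 1 mod 6 and 25 ≡ 0 mod 5) yet 25 ≡ 25 (mod 30), not 23.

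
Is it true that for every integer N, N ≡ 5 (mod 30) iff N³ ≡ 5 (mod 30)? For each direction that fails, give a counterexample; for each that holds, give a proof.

Both implications hold.

Forward direction. Suppose N ≡ 5 (mod 30). Write N = 30j + 5. Then (30j + 5)³ = 27000j³ + 13500j² + 2250j + 125 = 30(900j³ + 450j² + 75j + 4) + 5, so N³ ≡ 5 (mod 30).

Converse. Suppose N³ ≡ 5 (mod 30). The only residue r in {0, …, 29} with r³ ≡ 5 (mod 30) is r = 5, so N ≡ 5 (mod 30).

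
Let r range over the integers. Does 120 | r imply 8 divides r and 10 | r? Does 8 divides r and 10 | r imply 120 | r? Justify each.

(⇒) If 120 ∣ r, write r = 120q. Since 120 = 15·8, r = 8·(15q), so 8 ∣ r; and since 120 = 12·10, r = 10·(12q), so 10 ∣ r.

(⇐) This fails: take r = 40. Both 8 ∣ 40 and 10 ∣ 40, yet 40 is not a multiple of 120 (since 40 = 0·120 + 40), so 120 ∤ 40.

Not equivalent: only (⇒) holds.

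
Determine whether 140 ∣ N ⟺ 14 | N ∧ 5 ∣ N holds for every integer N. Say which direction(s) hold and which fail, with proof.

Only the forward direction holds.

(⟹) If 140 ∣ N, write N = 140q. Since 140 = 10·14, N = 14·(10q), so 14 ∣ N; and since 140 = 28·5, N = 5·(28q), so 5 ∣ N.

(⟸) This fails: take N = 70. Both 14 ∣ 70 and 5 ∣ 70, yet 70 is not a multiple of 140 (since 70 = 0·140 + 70), so 140 ∤ 70.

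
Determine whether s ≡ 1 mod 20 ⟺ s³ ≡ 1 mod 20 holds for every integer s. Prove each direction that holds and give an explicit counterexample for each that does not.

Both implications hold.

(⟸) Suppose s³ ≡ 1 (mod 20). The only residue r in {0, …, 19} with r³ ≡ 1 (mod 20) is r = 1, so s ≡ 1 (mod 20).

(⟹) Suppose s ≡ 1 mod 20. Write s = 20j + 1. Then (20j + 1)³ = 8000j³ + 1200j² + 60j + 1 = 20(400j³ + 60j² + 3j) + 1, so s³ ≡ 1 (mod 20).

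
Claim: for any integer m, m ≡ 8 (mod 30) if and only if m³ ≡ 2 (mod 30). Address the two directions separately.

The biconditional holds.

(→) Suppose m ≡ 8 (mod 30). Write m = 30j + 8. Then (30j + 8)³ = 27000j³ + 21600j² + 5760j + 512 = 30(900j³ + 720j² + 192j + 17) + 2, so m³ ≡ 2 (mod 30).

(←) Conversely, suppose m³ ≡ 2 (mod 30). The only residue r in {0, …, 29} with r³ ≡ 2 (mod 30) is r = 8, so m ≡ 8 (mod 30).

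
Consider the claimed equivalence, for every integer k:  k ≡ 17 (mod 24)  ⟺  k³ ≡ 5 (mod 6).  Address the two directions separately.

Not equivalent: only (⇒) holds.

(←) This fails: take k = 5. Then 5³ = 125 ≡ 5 (mod 6), yet 5 ≡ 5 (mod 24), not 17.

(→) Suppose k ≡ 17 (mod 24). Then k³ ≡ 17³ = 4913 (mod 24), and since 6 ∣ 24, also k³ ≡ 5 (mod 6).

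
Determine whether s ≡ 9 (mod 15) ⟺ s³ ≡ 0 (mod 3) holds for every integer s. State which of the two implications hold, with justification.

Only the forward direction holds.

(⇒) Suppose s ≡ 9 (mod 15). Then s³ ≡ 9³ = 729 (mod 15), and since 3 ∣ 15, also s³ ≡ 0 (mod 3).

(⇐) This fails: take s = 0. Then 0³ = 0 ≡ 0 (mod 3), yet 0 ≡ 0 (mod 15), not 9.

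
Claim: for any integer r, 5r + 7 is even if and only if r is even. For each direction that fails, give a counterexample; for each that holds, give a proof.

Neither implication holds.

[⇒] This fails: r = 5 gives 5r + 7 = 32, which is even, but 5 is odd, not even.

[⇐] This also fails: r = 2 is even, but 5r + 7 = 17 is odd, not even.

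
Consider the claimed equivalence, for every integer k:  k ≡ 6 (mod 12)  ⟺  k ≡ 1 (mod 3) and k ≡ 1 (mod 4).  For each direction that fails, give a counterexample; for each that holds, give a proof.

Neither direction holds.

(→) This fails: k = 6 gives 6 ≡ 6 (mod 12) but 6 ≡ 0 (mod 3), so the conjunction on the right does not hold.

(←) This fails: k = 1 satisfies both congruences on the right (1 ≡ 1 mod 3 and 1 ≡ 1 mod 4) yet 1 ≡ 1 (mod 12), not 6.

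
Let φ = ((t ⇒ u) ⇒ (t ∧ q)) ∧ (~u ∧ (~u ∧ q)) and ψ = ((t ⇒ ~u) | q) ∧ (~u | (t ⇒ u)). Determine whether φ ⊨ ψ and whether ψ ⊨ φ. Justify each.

Only the forward implication holds.

[⇒] Assume the antecedent. If t is true, the antecedent forces (t = T, q = T, u = F), and the consequent holds there. If t is false, the antecedent cannot hold. Either way the consequent holds.

[⇐] This fails. Under t = F, q = F, u = F, the left side is false but the right side is true.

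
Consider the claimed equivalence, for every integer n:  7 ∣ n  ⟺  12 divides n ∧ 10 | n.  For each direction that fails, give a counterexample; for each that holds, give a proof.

(→) This fails: take n = 7. Certainly 7 ∣ 7, but 12 ∤ 7.

(←) This fails: take n = 60. Both 12 ∣ 60 and 10 ∣ 60, yet 60 is not a multiple of 7 (since 60 = 8·7 + 4), so 7 ∤ 60.

Neither implication holds.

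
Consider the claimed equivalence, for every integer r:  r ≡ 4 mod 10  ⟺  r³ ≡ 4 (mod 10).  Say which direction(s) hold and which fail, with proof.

Both directions hold.

(⇒) Suppose r ≡ 4 mod 10. Write r = 10j + 4. Then (10j + 4)³ = 1000j³ + 1200j² + 480j + 64 = 10(100j³ + 120j² + 48j + 6) + 4, so r³ ≡ 4 (mod 10).

(⇐) For the converse, argue contrapositively. If r ≢ 4 (mod 10), then r is congruent to one of 0, 1, 2, 3, 5, 6, 7, 8, 9 modulo 10, and these give r³ ≡ 0, 1, 8, 7, 5, 6, 3, 2, 9 respectively — never 4.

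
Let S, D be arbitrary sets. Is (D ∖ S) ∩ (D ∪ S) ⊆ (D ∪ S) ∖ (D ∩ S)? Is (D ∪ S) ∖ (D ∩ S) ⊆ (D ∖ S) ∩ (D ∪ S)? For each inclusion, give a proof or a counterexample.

Forward inclusion. Let x ∈ (D ∖ S) ∩ (D ∪ S). Then x ∈ D and x ∉ S, from which x ∈ (D ∪ S) ∖ (D ∩ S).

Reverse inclusion. This inclusion fails. Take S = {1}, D = ∅; then 1 ∈ (D ∪ S) ∖ (D ∩ S) but 1 ∉ (D ∖ S) ∩ (D ∪ S).

Only the forward inclusion holds.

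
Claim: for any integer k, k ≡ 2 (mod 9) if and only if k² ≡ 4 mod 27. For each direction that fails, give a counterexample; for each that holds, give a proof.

(⇒) fails and (⇐) fails.

(⇒) This fails: take k = 11. Then 11 ≡ 2 (mod 9), but 11² = 121 ≡ 13 (mod 27), not 4.

(⇐) This fails: take k = 25. Then 25² = 625 ≡ 4 (mod 27), yet 25 ≡ 7 (mod 9), not 2.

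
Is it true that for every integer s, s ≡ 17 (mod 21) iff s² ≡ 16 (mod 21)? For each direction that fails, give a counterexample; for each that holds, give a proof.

Only the forward direction holds.

(⟹) Suppose s ≡ 17 (mod 21). Write s = 21j + 17. Then (21j + 17)² = 441j² + 714j + 289 = 21(21j² + 34j + 13) + 16, so s² ≡ 16 (mod 21).

(⟸) This fails: take s = 4. Then 4² = 16 ≡ 16 (mod 21), yet 4 ≡ 4 (mod 21), not 17.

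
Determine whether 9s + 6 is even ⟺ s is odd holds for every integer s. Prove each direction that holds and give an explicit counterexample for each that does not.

(⇒) fails and (⇐) fails.

[⇒] This fails: s = 0 gives 9s + 6 = 6, which is even, but 0 is even, not odd.

[⇐] This also fails: s = 3 is odd, but 9s + 6 = 33 is odd, not even.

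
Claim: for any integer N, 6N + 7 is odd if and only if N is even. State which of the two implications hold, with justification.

The forward direction fails; the converse holds.

Forward direction. This fails: take N = 1. Then 6N + 7 = 13, which is odd, yet N = 1 is odd, not even.

Converse. Suppose N is even. Since 6 is even, 6N is even for every N, so 6N + 7 has the same parity as 7, which is odd. Hence 6N + 7 is odd.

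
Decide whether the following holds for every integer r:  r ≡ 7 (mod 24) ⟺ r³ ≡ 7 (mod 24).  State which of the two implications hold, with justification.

The biconditional holds.

[⇒] Suppose r ≡ 7 (mod 24). Write r = 24j + 7. Then (24j + 7)³ = 13824j³ + 12096j² + 3528j + 343 = 24(576j³ + 504j² + 147j + 14) + 7, so r³ ≡ 7 (mod 24).

[⇐] Conversely, suppose r³ ≡ 7 (mod 24). The only residue r in {0, …, 23} with r³ ≡ 7 (mod 24) is r = 7, so r ≡ 7 (mod 24).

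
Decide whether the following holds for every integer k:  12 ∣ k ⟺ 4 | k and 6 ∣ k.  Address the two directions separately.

The biconditional holds.

Forward direction. If 12 ∣ k, write k = 12q. Since 12 = 3·4, k = 4·(3q), so 4 ∣ k; and since 12 = 2·6, k = 6·(2q), so 6 ∣ k.

Converse. Suppose 4 ∣ k and 6 ∣ k. Any common multiple of 4 and 6 is a multiple of their lcm; here lcm(4, 6) = 4·6/gcd(4, 6) = 24/2 = 12, so 12 ∣ k.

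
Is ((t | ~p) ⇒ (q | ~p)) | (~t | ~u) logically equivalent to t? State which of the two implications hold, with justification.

Neither direction holds.

[⇒] This fails. Under u = F, q = F, t = F, p = F, the left side is true but the right side is false.

[⇐] This fails. Under u = T, q = F, t = T, p = T, the left side is false but the right side is true.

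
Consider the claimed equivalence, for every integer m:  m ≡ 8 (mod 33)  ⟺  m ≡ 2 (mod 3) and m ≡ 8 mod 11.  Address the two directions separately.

Both implications hold.

Forward direction. Suppose m ≡ 8 (mod 33); write m = 33j + 8. Since 3 ∣ 33, reducing mod 3 gives m ≡ 8 ≡ 2 (mod 3); since 11 ∣ 33, reducing mod 11 gives m ≡ 8 (mod 11).

Converse. If m ≡ 2 (mod 3) and m ≡ 8 (mod 11), then by the Chinese remainder theorem m ≡ 8 (mod 33). This is exactly m ≡ 8 (mod 33).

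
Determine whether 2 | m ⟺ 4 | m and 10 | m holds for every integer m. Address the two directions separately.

(⇒) This fails: take m = 2. Certainly 2 ∣ 2, but 4 ∤ 2.

(⇐) Suppose 4 ∣ m and 10 ∣ m. Any common multiple of 4 and 10 is a multiple of their lcm; here lcm(4, 10) = 4·10/gcd(4, 10) = 40/2 = 20, so 20 ∣ m. Since 2 ∣ 20, it follows that 2 ∣ m.

Not equivalent: only (⇐) holds.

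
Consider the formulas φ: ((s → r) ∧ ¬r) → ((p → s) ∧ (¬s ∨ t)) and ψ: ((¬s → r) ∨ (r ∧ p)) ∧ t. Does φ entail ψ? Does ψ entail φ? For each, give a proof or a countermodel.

Forward direction. This fails. Under r = F, p = F, t = F, s = F, the left side is true but the right side is false.

Converse. Assume the antecedent. If r is true, the consequent reduces to true regardless of the other variables. If r is false, the antecedent forces (r = F, p = F, t = T, s = T) or (r = F, p = T, t = T, s = T), and the consequent holds there. Either way the consequent holds.

Only the converse holds.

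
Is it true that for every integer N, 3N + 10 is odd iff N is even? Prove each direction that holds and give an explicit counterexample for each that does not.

[⇒] This fails: N = 1 gives 3N + 10 = 13, which is odd, but 1 is odd, not even.

[⇐] This also fails: N = 0 is even, but 3N + 10 = 10 is even, not odd.

(⇒) fails and (⇐) fails.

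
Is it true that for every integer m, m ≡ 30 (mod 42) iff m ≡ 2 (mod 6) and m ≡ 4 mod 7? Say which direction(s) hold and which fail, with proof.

Neither implication holds.

[⇒] This fails: m = 30 gives 30 ≡ 30 (mod 42) but 30 ≡ 0 (mod 6), so the conjunction on the right does not hold.

[⇐] This fails: m = 32 satisfies both congruences on the right (32 ≡ 2 mod 6 and 32 ≡ 4 mod 7) yet 32 ≡ 32 (mod 42), not 30.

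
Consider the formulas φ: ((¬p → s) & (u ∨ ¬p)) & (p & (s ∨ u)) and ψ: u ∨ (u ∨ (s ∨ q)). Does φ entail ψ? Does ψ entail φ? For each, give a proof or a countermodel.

The forward direction holds; the converse fails.

[⇒] Assume the antecedent. If s is true, u ∨ (u ∨ (s ∨ q)) reduces to true regardless of the other variables. If s is false, the antecedent forces (s = F, q = F, p = T, u = T) or (s = F, q = T, p = T, u = T), and u ∨ (u ∨ (s ∨ q)) holds there. Either way u ∨ (u ∨ (s ∨ q)) holds.

[⇐] This fails. Under s = T, q = F, p = F, u = F, the left side is false but the right side is true.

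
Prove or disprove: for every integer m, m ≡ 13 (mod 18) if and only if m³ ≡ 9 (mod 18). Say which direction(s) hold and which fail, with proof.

Neither implication holds.

(⇒) This fails: take m = 13. Then 13 ≡ 13 (mod 18), but 13³ = 2197 ≡ 1 (mod 18), not 9.

(⇐) This fails: take m = 3. Then 3³ = 27 ≡ 9 (mod 18), yet 3 ≡ 3 (mod 18), not 13.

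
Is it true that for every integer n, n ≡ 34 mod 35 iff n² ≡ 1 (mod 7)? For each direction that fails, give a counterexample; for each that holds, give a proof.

Only the forward implication holds.

(⇒) Suppose n ≡ 34 (mod 35). Then n² ≡ 34² = 1156 (mod 35), and since 7 ∣ 35, also n² ≡ 1 (mod 7).

(⇐) This fails: take n = 1. Then 1² = 1 ≡ 1 (mod 7), yet 1 ≡ 1 (mod 35), not 34.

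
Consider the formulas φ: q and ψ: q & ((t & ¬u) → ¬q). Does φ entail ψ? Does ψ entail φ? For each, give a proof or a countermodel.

Forward direction. This fails. Under q = T, t = T, u = F, the left side is true but the right side is false.

Converse. Assume the antecedent. If q is true, q reduces to true regardless of the other variables. If q is false, the antecedent cannot hold. Either way q holds.

(⇒) fails; (⇐) holds.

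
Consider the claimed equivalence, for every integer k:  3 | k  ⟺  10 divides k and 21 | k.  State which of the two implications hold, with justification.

Only the reverse direction holds.

(⇐) Suppose 10 ∣ k and 21 ∣ k. Any common multiple of 10 and 21 is a multiple of their lcm; here gcd(10, 21) = 1, so lcm(10, 21) = 10·21 = 210, so 210 ∣ k. Since 3 ∣ 210, it follows that 3 ∣ k.

(⇒) This fails: take k = 3. Certainly 3 ∣ 3, but 10 ∤ 3.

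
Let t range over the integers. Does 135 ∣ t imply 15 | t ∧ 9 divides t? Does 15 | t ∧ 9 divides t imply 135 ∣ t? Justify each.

(⇒) holds; (⇐) fails.

(⇒) If 135 ∣ t, write t = 135q. Since 135 = 9·15, t = 15·(9q), so 15 ∣ t; and since 135 = 15·9, t = 9·(15q), so 9 ∣ t.

(⇐) This fails: take t = 45. Both 15 ∣ 45 and 9 ∣ 45, yet 45 is not a multiple of 135 (since 45 = 0·135 + 45), so 135 ∤ 45.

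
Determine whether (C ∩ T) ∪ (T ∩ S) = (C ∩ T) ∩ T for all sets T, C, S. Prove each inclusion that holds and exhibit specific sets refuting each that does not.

The sets are not equal: only the reverse inclusion holds.

(⟸) Let x ∈ (C ∩ T) ∩ T. Then either x ∈ T ∩ C and x ∉ S; or x ∈ T ∩ C ∩ S. In each case x ∈ (C ∩ T) ∪ (T ∩ S), so (C ∩ T) ∩ T ⊆ (C ∩ T) ∪ (T ∩ S).

(⟹) This inclusion fails. Take T = {1}, C = ∅, S = {1}; then 1 ∈ (C ∩ T) ∪ (T ∩ S) but 1 ∉ (C ∩ T) ∩ T.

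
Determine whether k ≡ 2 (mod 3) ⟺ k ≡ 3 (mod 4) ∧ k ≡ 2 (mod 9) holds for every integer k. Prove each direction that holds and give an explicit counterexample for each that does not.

Only the reverse direction holds.

(⟸) If k ≡ 3 (mod 4) and k ≡ 2 (mod 9), then by the Chinese remainder theorem k ≡ 11 (mod 36). Since 11 ≡ 2 (mod 3) and 3 ∣ 36, we get k ≡ 2 (mod 3).

(⟹) This fails: k = 32 gives 32 ≡ 2 (mod 3) but 32 ≡ 0 (mod 4), so the conjunction on the right does not hold.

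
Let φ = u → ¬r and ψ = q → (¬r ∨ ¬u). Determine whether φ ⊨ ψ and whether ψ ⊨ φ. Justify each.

(→) Assume the antecedent. If u is true, the antecedent forces (u = T, q = F, r = F) or (u = T, q = T, r = F), and q → (¬r ∨ ¬u) holds there. If u is false, q → (¬r ∨ ¬u) reduces to true regardless of the other variables. Either way q → (¬r ∨ ¬u) holds.

(←) This fails. Under u = T, q = F, r = T, the left side is false but the right side is true.

Not equivalent: only (⇒) holds.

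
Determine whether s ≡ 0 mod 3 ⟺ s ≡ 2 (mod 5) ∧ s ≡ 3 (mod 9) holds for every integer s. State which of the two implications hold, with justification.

Converse. If s ≡ 2 (mod 5) and s ≡ 3 (mod 9), then by the Chinese remainder theorem s ≡ 12 (mod 45). Since 12 ≡ 0 (mod 3) and 3 ∣ 45, we get s ≡ 0 (mod 3).

Forward direction. This fails: s = 0 gives 0 ≡ 0 (mod 3) but 0 ≡ 0 (mod 5), so the conjunction on the right does not hold.

Not equivalent: only (⇐) holds.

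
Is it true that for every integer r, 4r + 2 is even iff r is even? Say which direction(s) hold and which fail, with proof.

(→) This fails: take r = 3. Then 4r + 2 = 14, which is even, yet r = 3 is odd, not even.

(←) Suppose r is even. Since 4 is even, 4r is even for every r, so 4r + 2 has the same parity as 2, which is even. Hence 4r + 2 is even.

The forward direction fails; the converse holds.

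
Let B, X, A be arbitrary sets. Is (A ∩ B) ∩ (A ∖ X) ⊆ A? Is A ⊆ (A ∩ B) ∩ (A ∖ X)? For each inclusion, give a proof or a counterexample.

(⟹) Let x ∈ (A ∩ B) ∩ (A ∖ X). Then x ∈ B ∩ A and x ∉ X, from which x ∈ A.

(⟸) This inclusion fails. Take B = ∅, X = ∅, A = {1}; then 1 ∈ A but 1 ∉ (A ∩ B) ∩ (A ∖ X).

The sets are not equal: only the forward inclusion holds.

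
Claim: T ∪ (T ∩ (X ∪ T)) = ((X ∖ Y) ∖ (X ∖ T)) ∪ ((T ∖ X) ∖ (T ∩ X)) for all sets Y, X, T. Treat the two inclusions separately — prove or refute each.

Reverse inclusion. Let x ∈ ((X ∖ Y) ∖ (X ∖ T)) ∪ ((T ∖ X) ∖ (T ∩ X)). Then either x ∈ T and x ∉ Y, X; or x ∈ Y ∩ T and x ∉ X; or x ∈ X ∩ T and x ∉ Y. In each case x ∈ T ∪ (T ∩ (X ∪ T)), so ((X ∖ Y) ∖ (X ∖ T)) ∪ ((T ∖ X) ∖ (T ∩ X)) ⊆ T ∪ (T ∩ (X ∪ T)).

Forward inclusion. This inclusion fails. Take Y = {1}, X = {1}, T = {1}; then 1 ∈ T ∪ (T ∩ (X ∪ T)) but 1 ∉ ((X ∖ Y) ∖ (X ∖ T)) ∪ ((T ∖ X) ∖ (T ∩ X)).

The sets are not equal: only the reverse inclusion holds.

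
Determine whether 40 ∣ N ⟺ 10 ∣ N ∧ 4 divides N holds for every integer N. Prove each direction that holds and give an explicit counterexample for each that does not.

The forward direction holds; the converse fails.

(⇒) If 40 ∣ N, write N = 40q. Since 40 = 4·10, N = 10·(4q), so 10 ∣ N; and since 40 = 10·4, N = 4·(10q), so 4 ∣ N.

(⇐) This fails: take N = 20. Both 10 ∣ 20 and 4 ∣ 20, yet 20 is not a multiple of 40 (since 20 = 0·40 + 20), so 40 ∤ 20.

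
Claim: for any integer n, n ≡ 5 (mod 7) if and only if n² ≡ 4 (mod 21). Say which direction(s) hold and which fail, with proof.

(⇒) This fails: take n = 12. Then 12 ≡ 5 (mod 7), but 12² = 144 ≡ 18 (mod 21), not 4.

(⇐) This fails: take n = 2. Then 2² = 4 ≡ 4 (mod 21), yet 2 ≡ 2 (mod 7), not 5.

Neither direction holds.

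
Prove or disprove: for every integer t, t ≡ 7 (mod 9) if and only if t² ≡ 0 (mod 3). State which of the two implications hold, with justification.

Neither implication holds.

[⇒] This fails: take t = 7. Then 7 ≡ 7 (mod 9), but 7² = 49 ≡ 1 (mod 3), not 0.

[⇐] This fails: take t = 0. Then 0² = 0 ≡ 0 (mod 3), yet 0 ≡ 0 (mod 9), not 7.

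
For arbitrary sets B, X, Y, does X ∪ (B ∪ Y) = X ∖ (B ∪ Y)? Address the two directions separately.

The sets are not equal: only the reverse inclusion holds.

Forward inclusion. This inclusion fails. Take B = {1}, X = ∅, Y = ∅; then 1 ∈ X ∪ (B ∪ Y) but 1 ∉ X ∖ (B ∪ Y).

Reverse inclusion. Let x ∈ X ∖ (B ∪ Y). Then x ∈ X and x ∉ B, Y, from which x ∈ X ∪ (B ∪ Y).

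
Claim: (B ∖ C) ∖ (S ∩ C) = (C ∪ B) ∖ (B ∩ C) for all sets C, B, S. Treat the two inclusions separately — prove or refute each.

Forward inclusion. Let x ∈ (B ∖ C) ∖ (S ∩ C). Then either x ∈ B and x ∉ C, S; or x ∈ B ∩ S and x ∉ C. In each case x ∈ (C ∪ B) ∖ (B ∩ C), so (B ∖ C) ∖ (S ∩ C) ⊆ (C ∪ B) ∖ (B ∩ C).

Reverse inclusion. This inclusion fails. Take C = {1}, B = ∅, S = ∅; then 1 ∈ (C ∪ B) ∖ (B ∩ C) but 1 ∉ (B ∖ C) ∖ (S ∩ C).

(⊆) holds; (⊇) fails.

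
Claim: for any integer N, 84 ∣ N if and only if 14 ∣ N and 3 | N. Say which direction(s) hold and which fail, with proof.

Not equivalent: only (⇒) holds.

[⇐] This fails: take N = 42. Both 14 ∣ 42 and 3 ∣ 42, yet 42 is not a multiple of 84 (since 42 = 0·84 + 42), so 84 ∤ 42.

[⇒] If 84 ∣ N, write N = 84q. Since 84 = 6·14, N = 14·(6q), so 14 ∣ N; and since 84 = 28·3, N = 3·(28q), so 3 ∣ N.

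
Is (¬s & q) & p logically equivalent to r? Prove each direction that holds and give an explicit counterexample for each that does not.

Both directions fail.

(⇒) This fails. Under r = F, q = T, s = F, p = T, the left side is true but the right side is false.

(⇐) This fails. Under r = T, q = F, s = F, p = F, the left side is false but the right side is true.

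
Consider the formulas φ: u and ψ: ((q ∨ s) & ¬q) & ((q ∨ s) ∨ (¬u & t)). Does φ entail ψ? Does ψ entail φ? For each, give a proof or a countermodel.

Both directions fail.

(⟹) This fails. Under t = F, q = F, u = T, s = F, the left side is true but the right side is false.

(⟸) This fails. Under t = F, q = F, u = F, s = T, the left side is false but the right side is true.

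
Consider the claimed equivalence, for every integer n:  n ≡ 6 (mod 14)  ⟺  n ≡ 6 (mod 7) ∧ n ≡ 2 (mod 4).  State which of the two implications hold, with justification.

(⇒) fails; (⇐) holds.

Forward direction. This fails: n = 20 gives 20 ≡ 6 (mod 14) but 20 ≡ 0 (mod 4), so the conjunction on the right does not hold.

Converse. If n ≡ 6 (mod 7) and n ≡ 2 (mod 4), then by the Chinese remainder theorem n ≡ 6 (mod 28). Since 6 ≡ 6 (mod 14) and 14 ∣ 28, we get n ≡ 6 (mod 14).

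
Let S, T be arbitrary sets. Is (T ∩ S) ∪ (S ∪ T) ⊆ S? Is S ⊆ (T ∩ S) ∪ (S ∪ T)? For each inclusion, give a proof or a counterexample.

The sets are not equal: only the reverse inclusion holds.

(⊆) This inclusion fails. Take S = ∅, T = {1}; then 1 ∈ (T ∩ S) ∪ (S ∪ T) but 1 ∉ S.

(⊇) Let x ∈ S. Then either x ∈ S and x ∉ T; or x ∈ S ∩ T. In each case x ∈ (T ∩ S) ∪ (S ∪ T), so S ⊆ (T ∩ S) ∪ (S ∪ T).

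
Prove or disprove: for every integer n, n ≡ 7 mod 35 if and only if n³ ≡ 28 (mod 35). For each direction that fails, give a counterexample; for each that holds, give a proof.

Both implications hold.

[⇐] Suppose n³ ≡ 28 (mod 35). The only residue r in {0, …, 34} with r³ ≡ 28 (mod 35) is r = 7, so n ≡ 7 (mod 35).

[⇒] Suppose n ≡ 7 mod 35. Write n = 35j + 7. Then (35j + 7)³ = 42875j³ + 25725j² + 5145j + 343 = 35(1225j³ + 735j² + 147j + 9) + 28, so n³ ≡ 28 (mod 35).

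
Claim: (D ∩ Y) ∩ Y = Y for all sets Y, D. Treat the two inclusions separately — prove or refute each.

(⊆) holds; (⊇) fails.

(⊆) Let x ∈ (D ∩ Y) ∩ Y. Then x ∈ Y ∩ D, from which x ∈ Y.

(⊇) This inclusion fails. Take Y = {1}, D = ∅; then 1 ∈ Y but 1 ∉ (D ∩ Y) ∩ Y.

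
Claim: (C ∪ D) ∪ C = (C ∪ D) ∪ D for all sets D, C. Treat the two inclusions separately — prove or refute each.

The two sets are equal.

(⊆) Let x ∈ (C ∪ D) ∪ C. Then either x ∈ D and x ∉ C; or x ∈ C and x ∉ D; or x ∈ D ∩ C. In each case x ∈ (C ∪ D) ∪ D, so (C ∪ D) ∪ C ⊆ (C ∪ D) ∪ D.

(⊇) Let x ∈ (C ∪ D) ∪ D. Then either x ∈ D and x ∉ C; or x ∈ C and x ∉ D; or x ∈ D ∩ C. In each case x ∈ (C ∪ D) ∪ C, so (C ∪ D) ∪ D ⊆ (C ∪ D) ∪ C.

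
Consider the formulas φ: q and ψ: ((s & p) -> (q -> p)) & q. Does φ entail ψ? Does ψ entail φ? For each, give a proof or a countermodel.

[⇒] Assume the antecedent. If p is true, the antecedent forces (p = T, q = T, s = F) or (p = T, q = T, s = T), and ((s & p) -> (q -> p)) & q holds there. If p is false, the antecedent forces (p = F, q = T, s = F) or (p = F, q = T, s = T), and ((s & p) -> (q -> p)) & q holds there. Either way ((s & p) -> (q -> p)) & q holds.

[⇐] Assume the antecedent. If p is true, the antecedent forces (p = T, q = T, s = F) or (p = T, q = T, s = T), and q holds there. If p is false, the antecedent forces (p = F, q = T, s = F) or (p = F, q = T, s = T), and q holds there. Either way q holds.

Both directions hold.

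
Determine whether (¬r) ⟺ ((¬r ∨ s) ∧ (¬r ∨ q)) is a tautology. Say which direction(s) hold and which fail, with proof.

(⇒) holds; (⇐) fails.

[⇒] Assume the antecedent. If r is true, the antecedent cannot hold. If r is false, (¬r ∨ s) ∧ (¬r ∨ q) reduces to true regardless of the other variables. Either way (¬r ∨ s) ∧ (¬r ∨ q) holds.

[⇐] This fails. Under r = T, s = T, q = T, the left side is false but the right side is true.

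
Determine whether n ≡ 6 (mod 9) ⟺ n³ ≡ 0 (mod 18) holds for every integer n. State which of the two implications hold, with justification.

(⇒) fails and (⇐) fails.

Forward direction. This fails: take n = 15. Then 15 ≡ 6 (mod 9), but 15³ = 3375 ≡ 9 (mod 18), not 0.

Converse. This fails: take n = 0. Then 0³ = 0 ≡ 0 (mod 18), yet 0 ≡ 0 (mod 9), not 6.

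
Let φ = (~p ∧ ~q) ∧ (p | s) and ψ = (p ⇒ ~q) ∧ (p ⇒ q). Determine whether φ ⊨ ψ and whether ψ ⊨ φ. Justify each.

(⇒) Assume the antecedent. If p is true, the antecedent cannot hold. If p is false, (p ⇒ ~q) ∧ (p ⇒ q) reduces to true regardless of the other variables. Either way (p ⇒ ~q) ∧ (p ⇒ q) holds.

(⇐) This fails. Under p = F, s = F, q = F, the left side is false but the right side is true.

Only the forward direction holds.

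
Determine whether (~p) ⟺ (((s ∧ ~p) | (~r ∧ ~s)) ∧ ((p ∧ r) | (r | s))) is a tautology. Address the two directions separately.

Forward direction. This fails. Under s = F, p = F, r = F, the left side is true but the right side is false.

Converse. Assume the antecedent. If s is true, the antecedent forces (s = T, p = F, r = F) or (s = T, p = F, r = T), and ~p holds there. If s is false, the antecedent cannot hold. Either way ~p holds.

Only the reverse direction holds.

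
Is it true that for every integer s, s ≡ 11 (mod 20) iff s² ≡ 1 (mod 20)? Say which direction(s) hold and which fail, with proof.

(⟹) Suppose s ≡ 11 (mod 20). Write s = 20j + 11. Then (20j + 11)² = 400j² + 440j + 121 = 20(20j² + 22j + 6) + 1, so s² ≡ 1 (mod 20).

(⟸) This fails: take s = 1. Then 1² = 1 ≡ 1 (mod 20), yet 1 ≡ 1 (mod 20), not 11.

(⇒) holds; (⇐) fails.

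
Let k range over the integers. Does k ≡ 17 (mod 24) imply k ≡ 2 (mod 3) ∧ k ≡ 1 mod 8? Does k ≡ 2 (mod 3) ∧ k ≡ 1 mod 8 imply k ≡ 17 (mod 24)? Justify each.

Both implications hold.

Converse. If k ≡ 2 (mod 3) and k ≡ 1 (mod 8), then by the Chinese remainder theorem k ≡ 17 (mod 24). This is exactly k ≡ 17 (mod 24).

Forward direction. Suppose k ≡ 17 (mod 24); write k = 24j + 17. Since 3 ∣ 24, reducing mod 3 gives k ≡ 17 ≡ 2 (mod 3); since 8 ∣ 24, reducing mod 8 gives k ≡ 17 ≡ 1 (mod 8).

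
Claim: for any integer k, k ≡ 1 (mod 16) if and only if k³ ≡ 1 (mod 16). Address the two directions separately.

(⟹) Suppose k ≡ 1 (mod 16). Write k = 16j + 1. Then (16j + 1)³ = 4096j³ + 768j² + 48j + 1 = 16(256j³ + 48j² + 3j) + 1, so k³ ≡ 1 (mod 16).

(⟸) Conversely, suppose k³ ≡ 1 (mod 16). The only residue r in {0, …, 15} with r³ ≡ 1 (mod 16) is r = 1, so k ≡ 1 (mod 16).

The biconditional holds.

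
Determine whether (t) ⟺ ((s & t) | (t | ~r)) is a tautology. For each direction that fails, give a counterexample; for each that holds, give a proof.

Only the forward implication holds.

[⇐] This fails. Under s = F, t = F, r = F, the left side is false but the right side is true.

[⇒] Assume the antecedent. If s is true, the antecedent forces (s = T, t = T, r = F) or (s = T, t = T, r = T), and (s & t) | (t | ~r) holds there. If s is false, the antecedent forces (s = F, t = T, r = F) or (s = F, t = T, r = T), and (s & t) | (t | ~r) holds there. Either way (s & t) | (t | ~r) holds.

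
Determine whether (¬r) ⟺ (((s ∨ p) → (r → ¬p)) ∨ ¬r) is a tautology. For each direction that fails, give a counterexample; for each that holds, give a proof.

(⇒) holds; (⇐) fails.

(→) Assume the antecedent. If r is true, the antecedent cannot hold. If r is false, ((s ∨ p) → (r → ¬p)) ∨ ¬r reduces to true regardless of the other variables. Either way ((s ∨ p) → (r → ¬p)) ∨ ¬r holds.

(←) This fails. Under r = T, p = F, s = F, the left side is false but the right side is true.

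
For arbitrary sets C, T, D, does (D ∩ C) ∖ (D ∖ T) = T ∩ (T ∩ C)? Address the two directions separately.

(⟸) This inclusion fails. Take C = {1}, T = {1}, D = ∅; then 1 ∈ T ∩ (T ∩ C) but 1 ∉ (D ∩ C) ∖ (D ∖ T).

(⟹) Let x ∈ (D ∩ C) ∖ (D ∖ T). Then x ∈ C ∩ T ∩ D, from which x ∈ T ∩ (T ∩ C).

(⊆) holds; (⊇) fails.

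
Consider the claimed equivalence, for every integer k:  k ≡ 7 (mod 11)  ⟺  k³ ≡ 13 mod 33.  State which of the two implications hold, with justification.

Not equivalent: only (⇐) holds.

(⇒) This fails: take k = 18. Then 18 ≡ 7 (mod 11), but 18³ = 5832 ≡ 24 (mod 33), not 13.

(⇐) Conversely, the residues r modulo 33 with r³ ≡ 13 (mod 33) are exactly {7}, and each is ≡ 7 (mod 11).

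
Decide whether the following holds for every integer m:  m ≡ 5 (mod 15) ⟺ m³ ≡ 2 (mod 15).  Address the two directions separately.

Both directions fail.

(⟹) This fails: take m = 5. Then 5 ≡ 5 (mod 15), but 5³ = 125 ≡ 5 (mod 15), not 2.

(⟸) This fails: take m = 8. Then 8³ = 512 ≡ 2 (mod 15), yet 8 ≡ 8 (mod 15), not 5.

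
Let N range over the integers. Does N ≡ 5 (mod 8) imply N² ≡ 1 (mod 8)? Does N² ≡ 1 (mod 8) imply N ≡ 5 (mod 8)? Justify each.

(⟹) Suppose N ≡ 5 (mod 8). Write N = 8j + 5. Then (8j + 5)² = 64j² + 80j + 25 = 8(8j² + 10j + 3) + 1, so N² ≡ 1 (mod 8).

(⟸) This fails: take N = 1. Then 1² = 1 ≡ 1 (mod 8), yet 1 ≡ 1 (mod 8), not 5.

Not equivalent: only (⇒) holds.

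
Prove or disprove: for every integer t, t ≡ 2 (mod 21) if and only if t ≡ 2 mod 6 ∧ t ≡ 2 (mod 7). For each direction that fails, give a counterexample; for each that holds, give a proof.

Only the reverse direction holds.

(←) If t ≡ 2 (mod 6) and t ≡ 2 (mod 7), then by the Chinese remainder theorem t ≡ 2 (mod 42). Since 2 ≡ 2 (mod 21) and 21 ∣ 42, we get t ≡ 2 (mod 21).

(→) This fails: t = 23 gives 23 ≡ 2 (mod 21) but 23 ≡ 5 (mod 6), so the conjunction on the right does not hold.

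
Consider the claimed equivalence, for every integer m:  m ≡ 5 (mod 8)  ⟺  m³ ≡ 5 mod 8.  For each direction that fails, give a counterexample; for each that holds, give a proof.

Both implications hold.

Forward direction. Suppose m ≡ 5 (mod 8). Write m = 8j + 5. Then (8j + 5)³ = 512j³ + 960j² + 600j + 125 = 8(64j³ + 120j² + 75j + 15) + 5, so m³ ≡ 5 (mod 8).

Converse. Suppose m³ ≡ 5 (mod 8). The only residue r in {0, …, 7} with r³ ≡ 5 (mod 8) is r = 5, so m ≡ 5 (mod 8).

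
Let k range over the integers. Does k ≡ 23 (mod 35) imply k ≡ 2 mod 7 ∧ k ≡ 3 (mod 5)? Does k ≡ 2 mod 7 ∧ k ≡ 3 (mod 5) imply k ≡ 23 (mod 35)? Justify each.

(→) Suppose k ≡ 23 (mod 35); write k = 35j + 23. Since 7 ∣ 35, reducing mod 7 gives k ≡ 23 ≡ 2 (mod 7); since 5 ∣ 35, reducing mod 5 gives k ≡ 23 ≡ 3 (mod 5).

(←) Conversely, if k ≡ 2 (mod 7) and k ≡ 3 (mod 5), then by the Chinese remainder theorem k ≡ 23 (mod 35). This is exactly k ≡ 23 (mod 35).

Equivalent; both directions hold.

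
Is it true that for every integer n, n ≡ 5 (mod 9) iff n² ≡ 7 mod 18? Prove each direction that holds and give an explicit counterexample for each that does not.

(⇒) fails and (⇐) fails.

(→) This fails: take n = 14. Then 14 ≡ 5 (mod 9), but 14² = 196 ≡ 16 (mod 18), not 7.

(←) This fails: take n = 13. Then 13² = 169 ≡ 7 (mod 18), yet 13 ≡ 4 (mod 9), not 5.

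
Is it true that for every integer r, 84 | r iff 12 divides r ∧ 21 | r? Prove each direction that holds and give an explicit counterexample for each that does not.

Equivalent; both directions hold.

(⟹) If 84 ∣ r, write r = 84q. Since 84 = 7·12, r = 12·(7q), so 12 ∣ r; and since 84 = 4·21, r = 21·(4q), so 21 ∣ r.

(⟸) Suppose 12 ∣ r and 21 ∣ r. Any common multiple of 12 and 21 is a multiple of their lcm; here lcm(12, 21) = 12·21/gcd(12, 21) = 252/3 = 84, so 84 ∣ r.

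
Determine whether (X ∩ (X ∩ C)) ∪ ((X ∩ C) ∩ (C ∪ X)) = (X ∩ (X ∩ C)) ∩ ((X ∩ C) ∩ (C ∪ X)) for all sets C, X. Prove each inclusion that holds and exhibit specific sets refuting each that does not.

Both inclusions hold; the sets are equal.

(⟹) Let x ∈ (X ∩ (X ∩ C)) ∪ ((X ∩ C) ∩ (C ∪ X)). Then x ∈ C ∩ X, from which x ∈ (X ∩ (X ∩ C)) ∩ ((X ∩ C) ∩ (C ∪ X)).

(⟸) Let x ∈ (X ∩ (X ∩ C)) ∩ ((X ∩ C) ∩ (C ∪ X)). Then x ∈ C ∩ X, from which x ∈ (X ∩ (X ∩ C)) ∪ ((X ∩ C) ∩ (C ∪ X)).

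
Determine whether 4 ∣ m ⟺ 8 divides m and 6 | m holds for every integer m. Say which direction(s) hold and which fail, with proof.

(⟹) This fails: take m = 4. Certainly 4 ∣ 4, but 8 ∤ 4.

(⟸) Suppose 8 ∣ m and 6 ∣ m. Any common multiple of 8 and 6 is a multiple of their lcm; here lcm(8, 6) = 8·6/gcd(8, 6) = 48/2 = 24, so 24 ∣ m. Since 4 ∣ 24, it follows that 4 ∣ m.

(⇒) fails; (⇐) holds.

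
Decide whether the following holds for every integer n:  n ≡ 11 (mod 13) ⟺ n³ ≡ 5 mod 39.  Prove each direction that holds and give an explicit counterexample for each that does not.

(⇒) fails and (⇐) fails.

(⇒) This fails: take n = 24. Then 24 ≡ 11 (mod 13), but 24³ = 13824 ≡ 18 (mod 39), not 5.

(⇐) This fails: take n = 8. Then 8³ = 512 ≡ 5 (mod 39), yet 8 ≡ 8 (mod 13), not 11.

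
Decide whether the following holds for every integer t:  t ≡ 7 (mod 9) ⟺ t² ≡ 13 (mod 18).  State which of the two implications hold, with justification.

Both directions fail.

(⟹) This fails: take t = 16. Then 16 ≡ 7 (mod 9), but 16² = 256 ≡ 4 (mod 18), not 13.

(⟸) This fails: take t = 11. Then 11² = 121 ≡ 13 (mod 18), yet 11 ≡ 2 (mod 9), not 7.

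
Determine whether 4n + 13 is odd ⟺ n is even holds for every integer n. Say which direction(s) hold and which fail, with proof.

Not equivalent: only (⇐) holds.

[⇒] This fails: take n = 7. Then 4n + 13 = 41, which is odd, yet n = 7 is odd, not even.

[⇐] Suppose n is even. Since 4 is even, 4n is even for every n, so 4n + 13 has the same parity as 13, which is odd. Hence 4n + 13 is odd.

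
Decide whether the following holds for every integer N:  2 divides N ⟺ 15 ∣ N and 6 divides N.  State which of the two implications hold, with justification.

(→) This fails: take N = 2. Certainly 2 ∣ 2, but 15 ∤ 2.

(←) Suppose 15 ∣ N and 6 ∣ N. Any common multiple of 15 and 6 is a multiple of their lcm; here lcm(15, 6) = 15·6/gcd(15, 6) = 90/3 = 30, so 30 ∣ N. Since 2 ∣ 30, it follows that 2 ∣ N.

Only the reverse direction holds.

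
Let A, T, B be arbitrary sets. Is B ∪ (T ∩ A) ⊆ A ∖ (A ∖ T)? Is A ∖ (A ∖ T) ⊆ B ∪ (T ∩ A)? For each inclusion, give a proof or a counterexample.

Forward inclusion. This inclusion fails. Take A = ∅, T = ∅, B = {1}; then 1 ∈ B ∪ (T ∩ A) but 1 ∉ A ∖ (A ∖ T).

Reverse inclusion. Let x ∈ A ∖ (A ∖ T). Then either x ∈ A ∩ T and x ∉ B; or x ∈ A ∩ T ∩ B. In each case x ∈ B ∪ (T ∩ A), so A ∖ (A ∖ T) ⊆ B ∪ (T ∩ A).

(⊆) fails; (⊇) holds.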